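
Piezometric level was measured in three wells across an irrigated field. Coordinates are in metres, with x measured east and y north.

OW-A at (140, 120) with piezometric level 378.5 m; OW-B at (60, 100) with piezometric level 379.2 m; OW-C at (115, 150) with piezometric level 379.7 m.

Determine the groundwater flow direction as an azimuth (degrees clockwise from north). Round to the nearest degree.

150°

Three-point gradient (reference OW-A): Δ to OW-B = (-80, -20, +0.7), Δ to OW-C = (-25, 30, +1.2).
∂h/∂x = -0.01552, ∂h/∂y = +0.02707 (det = -2900).
Flow direction (−∇h) has components (+0.01552 E, -0.02707 N).
Azimuth = atan2(E, N) = atan2(+0.01552, -0.02707) = 150.2° ≈ 150°.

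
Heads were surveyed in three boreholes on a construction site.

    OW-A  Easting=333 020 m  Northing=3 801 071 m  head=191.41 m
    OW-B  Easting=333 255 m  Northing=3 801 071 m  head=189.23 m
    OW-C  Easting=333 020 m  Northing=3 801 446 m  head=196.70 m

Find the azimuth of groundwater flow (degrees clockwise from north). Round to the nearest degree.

147°

∂h/∂x = (189.23 − 191.41) / (333255 − 333020) = -0.009277
∂h/∂y = (196.70 − 191.41) / (3801446 − 3801071) = +0.01411
Flow direction (−∇h) has components (+0.009277 E, -0.01411 N).
Azimuth = atan2(E, N) = atan2(+0.009277, -0.01411) = 146.7° ≈ 147°.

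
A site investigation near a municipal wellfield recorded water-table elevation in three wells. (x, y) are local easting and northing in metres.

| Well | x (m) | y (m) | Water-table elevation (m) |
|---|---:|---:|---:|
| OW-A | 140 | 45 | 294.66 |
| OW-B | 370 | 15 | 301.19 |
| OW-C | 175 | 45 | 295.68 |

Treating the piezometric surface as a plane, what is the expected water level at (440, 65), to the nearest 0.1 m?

303.5 m

Differences from OW-A: to OW-B (Δx, Δy, Δh) = (230, -30, +6.53); to OW-C = (35, 0, +1.02).
Solve a·Δx + b·Δy = Δh: det = 230·0 − 35·(-30) = 1050.
∂h/∂x = [(+6.53)·0 − (+1.02)·(-30)] / 1050 = +0.02914
∂h/∂y = [230·(+1.02) − 35·(+6.53)] / 1050 = +0.005762
h(440, 65) = 294.66 + (+0.02914)·(300) + (+0.005762)·(20) = 294.66 +8.743 +0.115 = 303.518 m.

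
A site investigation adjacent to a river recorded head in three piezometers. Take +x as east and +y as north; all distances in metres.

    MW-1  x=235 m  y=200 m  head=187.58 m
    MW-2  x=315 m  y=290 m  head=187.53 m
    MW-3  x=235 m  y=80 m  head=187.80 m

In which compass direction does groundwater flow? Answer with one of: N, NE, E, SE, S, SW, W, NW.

With h = a·x + b·y + c and MW-1 as origin, the differences give:
  80·a + 90·b = -0.05
  0·a + (-120)·b = +0.22
Eliminate b (×(-120) and ×90, subtract): -9600·a = -13.800 → a = ∂h/∂x = +0.001437
Back-substitute: b = ∂h/∂y = -0.001833.
Flow = −∇h = (-0.001437 east, +0.001833 north), which points northwest.

NW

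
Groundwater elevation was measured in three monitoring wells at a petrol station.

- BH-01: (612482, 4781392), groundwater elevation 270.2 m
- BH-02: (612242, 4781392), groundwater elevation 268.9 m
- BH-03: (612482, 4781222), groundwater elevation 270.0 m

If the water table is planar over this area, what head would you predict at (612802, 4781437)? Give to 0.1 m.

∂h/∂x = (268.9 − 270.2) / (612242 − 612482) = +0.005417
∂h/∂y = (270.0 − 270.2) / (4781222 − 4781392) = +0.001176
h(612802, 4781437) = 270.2 + (+0.005417)·(320) + (+0.001176)·(45) = 270.2 +1.733 +0.053 = 271.986 m.

272.0 m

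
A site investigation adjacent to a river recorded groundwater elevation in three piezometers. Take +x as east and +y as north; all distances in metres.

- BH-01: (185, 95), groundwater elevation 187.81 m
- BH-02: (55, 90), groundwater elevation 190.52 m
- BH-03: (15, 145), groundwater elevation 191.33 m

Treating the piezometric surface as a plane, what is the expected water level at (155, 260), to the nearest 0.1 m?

Taking BH-01 as reference: BH-02−BH-01 = (-130, -5, +2.71); BH-03−BH-01 = (-170, 50, +3.52).
Determinant of the coordinate differences = (-130)·50 − (-170)·(-5) = -7350.
∂h/∂x = [(+2.71)·50 − (+3.52)·(-5)] / -7350 = -0.02083
∂h/∂y = [(-130)·(+3.52) − (-170)·(+2.71)] / -7350 = -0.0004218
h(155, 260) = 187.81 + (-0.02083)·(-30) + (-0.0004218)·(165) = 187.81 +0.625 -0.070 = 188.365 m.

188.4 m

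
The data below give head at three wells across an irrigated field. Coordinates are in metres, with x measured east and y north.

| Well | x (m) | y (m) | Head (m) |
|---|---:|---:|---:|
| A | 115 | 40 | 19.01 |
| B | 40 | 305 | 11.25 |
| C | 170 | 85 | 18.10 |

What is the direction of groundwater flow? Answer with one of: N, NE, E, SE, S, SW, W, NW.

N

Three-point gradient (reference A): Δ to B = (-75, 265, -7.76), Δ to C = (55, 45, -0.91).
∂h/∂x = +0.006019, ∂h/∂y = -0.02758 (det = -17950).
Flow = −∇h = (-0.006019 east, +0.02758 north), which points north.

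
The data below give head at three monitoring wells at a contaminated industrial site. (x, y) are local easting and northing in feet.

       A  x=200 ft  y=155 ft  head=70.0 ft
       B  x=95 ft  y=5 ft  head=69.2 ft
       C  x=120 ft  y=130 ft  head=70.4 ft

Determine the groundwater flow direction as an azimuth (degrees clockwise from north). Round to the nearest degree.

Differences from A: to B (Δx, Δy, Δh) = (-105, -150, -0.8); to C = (-80, -25, +0.4).
Determinant of the coordinate differences = (-105)·(-25) − (-80)·(-150) = -9375.
∂h/∂x = [(-0.8)·(-25) − (+0.4)·(-150)] / -9375 = -0.008533
∂h/∂y = [(-105)·(+0.4) − (-80)·(-0.8)] / -9375 = +0.01131
Flow direction (−∇h) has components (+0.008533 E, -0.01131 N).
Azimuth = atan2(E, N) = atan2(+0.008533, -0.01131) = 143.0° ≈ 143°.

143°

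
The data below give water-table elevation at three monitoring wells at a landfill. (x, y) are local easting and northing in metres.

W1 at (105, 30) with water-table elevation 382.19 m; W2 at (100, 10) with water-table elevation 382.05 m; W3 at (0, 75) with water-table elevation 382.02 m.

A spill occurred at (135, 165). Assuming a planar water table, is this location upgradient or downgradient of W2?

upgradient

Taking W1 as reference: W2−W1 = (-5, -20, -0.14); W3−W1 = (-105, 45, -0.17).
Solve a·Δx + b·Δy = Δh: det = (-5)·45 − (-105)·(-20) = -2325.
∂h/∂x = [(-0.14)·45 − (-0.17)·(-20)] / -2325 = +0.004172
∂h/∂y = [(-5)·(-0.17) − (-105)·(-0.14)] / -2325 = +0.005957
Head at (135, 165) = 382.19 + (+0.004172)·(30) + (+0.005957)·(135) = 383.12 m.
That is higher than the 382.05 m at W2, so the point is upgradient.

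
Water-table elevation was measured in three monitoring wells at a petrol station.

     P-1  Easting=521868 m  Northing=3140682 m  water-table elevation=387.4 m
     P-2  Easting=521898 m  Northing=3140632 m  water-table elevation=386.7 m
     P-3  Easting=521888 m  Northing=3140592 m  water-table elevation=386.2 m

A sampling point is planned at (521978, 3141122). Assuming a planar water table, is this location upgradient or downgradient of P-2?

upgradient

Taking P-1 as reference: P-2−P-1 = (30, -50, -0.7); P-3−P-1 = (20, -90, -1.2).
Solve a·Δx + b·Δy = Δh: det = 30·(-90) − 20·(-50) = -1700.
∂h/∂x = [(-0.7)·(-90) − (-1.2)·(-50)] / -1700 = -0.001765
∂h/∂y = [30·(-1.2) − 20·(-0.7)] / -1700 = +0.01294
Head at (521978, 3141122) = 387.4 + (-0.001765)·(110) + (+0.01294)·(440) = 392.90 m.
That is higher than the 386.7 m at P-2, so the point is upgradient.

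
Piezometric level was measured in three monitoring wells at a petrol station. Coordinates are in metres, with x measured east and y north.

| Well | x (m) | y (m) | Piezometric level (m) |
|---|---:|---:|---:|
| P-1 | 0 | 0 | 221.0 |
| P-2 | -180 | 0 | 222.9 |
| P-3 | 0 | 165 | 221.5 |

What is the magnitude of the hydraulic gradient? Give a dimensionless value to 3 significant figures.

∂h/∂x = (222.9 − 221.0) / (-180 − 0) = -0.01056
∂h/∂y = (221.5 − 221.0) / (165 − 0) = +0.003030
|∇h| = √(-0.01056² + 0.003030²) = 0.01099

0.0110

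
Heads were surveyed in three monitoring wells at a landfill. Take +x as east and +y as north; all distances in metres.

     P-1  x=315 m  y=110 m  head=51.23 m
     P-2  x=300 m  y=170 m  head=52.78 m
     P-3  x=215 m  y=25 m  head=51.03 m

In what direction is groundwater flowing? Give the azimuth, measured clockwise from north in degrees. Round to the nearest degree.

143°

With h = a·x + b·y + c and P-1 as origin, the differences give:
  (-15)·a + 60·b = +1.55
  (-100)·a + (-85)·b = -0.20
Eliminate b (×(-85) and ×60, subtract): 7275·a = -119.750 → a = ∂h/∂x = -0.01646
Back-substitute: b = ∂h/∂y = +0.02172.
Flow direction (−∇h) has components (+0.01646 E, -0.02172 N).
Azimuth = atan2(E, N) = atan2(+0.01646, -0.02172) = 142.8° ≈ 143°.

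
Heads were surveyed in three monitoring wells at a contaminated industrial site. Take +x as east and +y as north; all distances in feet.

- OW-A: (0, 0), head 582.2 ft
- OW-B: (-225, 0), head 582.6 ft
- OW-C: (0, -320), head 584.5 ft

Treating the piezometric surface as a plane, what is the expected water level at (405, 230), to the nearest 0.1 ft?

∂h/∂x = (582.6 − 582.2) / (-225 − 0) = -0.001778
∂h/∂y = (584.5 − 582.2) / (-320 − 0) = -0.007187
h(405, 230) = 582.2 + (-0.001778)·(405) + (-0.007187)·(230) = 582.2 -0.720 -1.653 = 579.827 ft.

579.8 ft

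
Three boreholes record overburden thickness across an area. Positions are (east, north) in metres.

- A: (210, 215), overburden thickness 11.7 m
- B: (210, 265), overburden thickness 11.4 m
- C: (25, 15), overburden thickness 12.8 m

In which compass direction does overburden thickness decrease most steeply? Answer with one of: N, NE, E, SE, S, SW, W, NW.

N

Three-point gradient (reference A): Δ to B = (0, 50, -0.3), Δ to C = (-185, -200, +1.1).
∂d/∂x = +0.0005405, ∂d/∂y = -0.006000 (det = 9250).
Steepest decrease is along −∇f = (-0.0005405 E, +0.006000 N) → north.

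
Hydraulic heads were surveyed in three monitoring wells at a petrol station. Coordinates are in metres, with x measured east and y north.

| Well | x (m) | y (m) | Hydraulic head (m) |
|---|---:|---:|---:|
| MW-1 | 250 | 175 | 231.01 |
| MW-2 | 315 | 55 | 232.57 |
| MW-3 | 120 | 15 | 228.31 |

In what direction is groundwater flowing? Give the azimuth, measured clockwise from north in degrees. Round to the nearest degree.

Taking MW-1 as reference: MW-2−MW-1 = (65, -120, +1.56); MW-3−MW-1 = (-130, -160, -2.70).
Solve a·Δx + b·Δy = Δh: det = 65·(-160) − (-130)·(-120) = -26000.
∂h/∂x = [(+1.56)·(-160) − (-2.70)·(-120)] / -26000 = +0.02206
∂h/∂y = [65·(-2.70) − (-130)·(+1.56)] / -26000 = -0.001050
Flow direction (−∇h) has components (-0.02206 E, +0.001050 N).
Azimuth = atan2(E, N) = atan2(-0.02206, +0.001050) = 272.7° ≈ 273°.

273°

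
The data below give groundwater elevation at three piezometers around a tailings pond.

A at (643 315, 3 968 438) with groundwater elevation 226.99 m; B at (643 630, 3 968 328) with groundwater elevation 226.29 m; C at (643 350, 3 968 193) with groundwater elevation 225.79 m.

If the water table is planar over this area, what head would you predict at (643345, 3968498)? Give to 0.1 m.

227.3 m

Differences from A: to B (Δx, Δy, Δh) = (315, -110, -0.70); to C = (35, -245, -1.20).
Determinant of the coordinate differences = 315·(-245) − 35·(-110) = -73325.
∂h/∂x = [(-0.70)·(-245) − (-1.20)·(-110)] / -73325 = -0.0005387
∂h/∂y = [315·(-1.20) − 35·(-0.70)] / -73325 = +0.004821
h(643345, 3968498) = 226.99 + (-0.0005387)·(30) + (+0.004821)·(60) = 226.99 -0.016 +0.289 = 227.263 m.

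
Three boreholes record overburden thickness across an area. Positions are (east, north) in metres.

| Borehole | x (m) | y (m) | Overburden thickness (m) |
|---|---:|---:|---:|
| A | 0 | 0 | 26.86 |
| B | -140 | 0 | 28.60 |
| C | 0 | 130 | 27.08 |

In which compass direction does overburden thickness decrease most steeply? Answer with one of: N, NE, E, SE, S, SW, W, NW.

∂d/∂x = (28.60 − 26.86) / (-140 − 0) = -0.01243
∂d/∂y = (27.08 − 26.86) / (130 − 0) = +0.001692
Steepest decrease is along −∇f = (+0.01243 E, -0.001692 N) → east.

E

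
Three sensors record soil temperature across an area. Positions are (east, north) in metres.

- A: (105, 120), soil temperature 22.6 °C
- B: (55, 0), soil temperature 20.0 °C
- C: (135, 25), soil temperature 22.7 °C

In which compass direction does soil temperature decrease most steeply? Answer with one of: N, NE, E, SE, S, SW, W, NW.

Taking A as reference: B−A = (-50, -120, -2.6); C−A = (30, -95, +0.1).
Determinant of the coordinate differences = (-50)·(-95) − 30·(-120) = 8350.
∂T/∂x = [(-2.6)·(-95) − (+0.1)·(-120)] / 8350 = +0.03102
∂T/∂y = [(-50)·(+0.1) − 30·(-2.6)] / 8350 = +0.008743
Steepest decrease is along −∇f = (-0.03102 E, -0.008743 N) → west.

W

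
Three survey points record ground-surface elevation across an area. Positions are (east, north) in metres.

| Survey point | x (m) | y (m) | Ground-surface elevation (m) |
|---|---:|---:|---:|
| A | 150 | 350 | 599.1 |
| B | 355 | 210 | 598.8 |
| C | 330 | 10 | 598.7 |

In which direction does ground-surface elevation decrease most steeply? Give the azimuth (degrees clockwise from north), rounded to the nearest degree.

121°

Differences from A: to B (Δx, Δy, Δh) = (205, -140, -0.3); to C = (180, -340, -0.4).
Solve a·Δx + b·Δy = Δz: det = 205·(-340) − 180·(-140) = -44500.
∂z/∂x = [(-0.3)·(-340) − (-0.4)·(-140)] / -44500 = -0.001034
∂z/∂y = [205·(-0.4) − 180·(-0.3)] / -44500 = +0.0006292
Steepest decrease is along −∇f: components (+0.001034 E, -0.0006292 N).
Azimuth = atan2(+0.001034, -0.0006292) = 121.3° ≈ 121°.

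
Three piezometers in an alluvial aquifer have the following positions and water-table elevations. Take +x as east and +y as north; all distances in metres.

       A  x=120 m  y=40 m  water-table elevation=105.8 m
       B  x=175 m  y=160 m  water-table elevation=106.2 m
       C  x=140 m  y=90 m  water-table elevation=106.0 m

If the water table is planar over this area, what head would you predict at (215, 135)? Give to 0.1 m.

Three-point gradient (reference A): Δ to B = (55, 120, +0.4), Δ to C = (20, 50, +0.2).
∂h/∂x = -0.01143, ∂h/∂y = +0.008571 (det = 350).
h(215, 135) = 105.8 + (-0.01143)·(95) + (+0.008571)·(95) = 105.8 -1.086 +0.814 = 105.529 m.

105.5 m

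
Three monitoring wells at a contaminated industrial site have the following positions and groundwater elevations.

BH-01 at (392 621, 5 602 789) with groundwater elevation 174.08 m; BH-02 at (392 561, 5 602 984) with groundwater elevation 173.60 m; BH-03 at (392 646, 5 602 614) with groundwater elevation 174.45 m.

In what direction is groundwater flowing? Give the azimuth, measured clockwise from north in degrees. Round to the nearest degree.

311°

Differences from BH-01: to BH-02 (Δx, Δy, Δh) = (-60, 195, -0.48); to BH-03 = (25, -175, +0.37).
Determinant of the coordinate differences = (-60)·(-175) − 25·195 = 5625.
∂h/∂x = [(-0.48)·(-175) − (+0.37)·195] / 5625 = +0.002107
∂h/∂y = [(-60)·(+0.37) − 25·(-0.48)] / 5625 = -0.001813
Flow direction (−∇h) has components (-0.002107 E, +0.001813 N).
Azimuth = atan2(E, N) = atan2(-0.002107, +0.001813) = 310.7° ≈ 311°.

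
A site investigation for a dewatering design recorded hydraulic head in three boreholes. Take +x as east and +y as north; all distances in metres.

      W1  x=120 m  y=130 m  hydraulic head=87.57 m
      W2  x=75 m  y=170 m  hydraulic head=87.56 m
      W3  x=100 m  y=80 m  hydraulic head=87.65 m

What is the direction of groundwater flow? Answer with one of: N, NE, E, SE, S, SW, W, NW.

Differences from W1: to W2 (Δx, Δy, Δh) = (-45, 40, -0.01); to W3 = (-20, -50, +0.08).
Determinant of the coordinate differences = (-45)·(-50) − (-20)·40 = 3050.
∂h/∂x = [(-0.01)·(-50) − (+0.08)·40] / 3050 = -0.0008852
∂h/∂y = [(-45)·(+0.08) − (-20)·(-0.01)] / 3050 = -0.001246
Flow = −∇h = (+0.0008852 east, +0.001246 north), which points northeast.

NE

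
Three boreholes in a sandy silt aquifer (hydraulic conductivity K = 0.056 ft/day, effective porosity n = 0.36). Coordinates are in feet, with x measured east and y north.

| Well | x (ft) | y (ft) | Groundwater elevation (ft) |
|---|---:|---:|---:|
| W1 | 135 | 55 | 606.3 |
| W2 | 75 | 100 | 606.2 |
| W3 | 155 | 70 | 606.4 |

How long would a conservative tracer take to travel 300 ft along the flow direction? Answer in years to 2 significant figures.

Taking W1 as reference: W2−W1 = (-60, 45, -0.1); W3−W1 = (20, 15, +0.1).
Solve a·Δx + b·Δy = Δh: det = (-60)·15 − 20·45 = -1800.
∂h/∂x = [(-0.1)·15 − (+0.1)·45] / -1800 = +0.003333
∂h/∂y = [(-60)·(+0.1) − 20·(-0.1)] / -1800 = +0.002222
|∇h| = √(0.003333² + 0.002222²) = 0.004006
Seepage velocity v = K·i/n = 0.056 × 0.004006 / 0.36 = 0.0006232 ft/day.
t = 300 / 0.0006232 = 4.814e+05 days = 1.32e+03 years.

1300 years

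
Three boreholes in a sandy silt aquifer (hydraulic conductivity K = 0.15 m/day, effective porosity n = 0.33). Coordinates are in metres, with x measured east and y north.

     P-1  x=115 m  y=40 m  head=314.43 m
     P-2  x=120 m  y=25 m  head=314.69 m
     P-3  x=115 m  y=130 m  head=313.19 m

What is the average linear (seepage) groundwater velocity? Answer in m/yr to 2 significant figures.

2.9 m/yr

With h = a·x + b·y + c and P-1 as origin, the differences give:
  5·a + (-15)·b = +0.26
  0·a + 90·b = -1.24
Eliminate b (×90 and ×(-15), subtract): 450·a = 4.800 → a = ∂h/∂x = +0.01067
Back-substitute: b = ∂h/∂y = -0.01378.
|∇h| = √(0.01067² + -0.01378²) = 0.01743
Seepage velocity v = K·i/n = 0.15 × 0.01743 / 0.33 = 0.007923 m/day = 2.894 m/yr.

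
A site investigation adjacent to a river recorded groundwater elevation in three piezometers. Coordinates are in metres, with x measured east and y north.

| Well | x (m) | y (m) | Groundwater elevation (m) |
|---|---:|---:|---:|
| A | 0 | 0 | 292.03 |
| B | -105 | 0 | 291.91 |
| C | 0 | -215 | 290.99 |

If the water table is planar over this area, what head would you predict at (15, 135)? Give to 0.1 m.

∂h/∂x = (291.91 − 292.03) / (-105 − 0) = +0.001143
∂h/∂y = (290.99 − 292.03) / (-215 − 0) = +0.004837
h(15, 135) = 292.03 + (+0.001143)·(15) + (+0.004837)·(135) = 292.03 +0.017 +0.653 = 292.700 m.

292.7 m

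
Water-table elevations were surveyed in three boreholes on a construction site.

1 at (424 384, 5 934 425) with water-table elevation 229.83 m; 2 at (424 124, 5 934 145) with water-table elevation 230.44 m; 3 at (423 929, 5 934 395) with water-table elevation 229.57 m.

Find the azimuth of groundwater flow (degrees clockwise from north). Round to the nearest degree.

345°

Differences from 1: to 2 (Δx, Δy, Δh) = (-260, -280, +0.61); to 3 = (-455, -30, -0.26).
Solve a·Δx + b·Δy = Δh: det = (-260)·(-30) − (-455)·(-280) = -119600.
∂h/∂x = [(+0.61)·(-30) − (-0.26)·(-280)] / -119600 = +0.0007617
∂h/∂y = [(-260)·(-0.26) − (-455)·(+0.61)] / -119600 = -0.002886
Flow direction (−∇h) has components (-0.0007617 E, +0.002886 N).
Azimuth = atan2(E, N) = atan2(-0.0007617, +0.002886) = 345.2° ≈ 345°.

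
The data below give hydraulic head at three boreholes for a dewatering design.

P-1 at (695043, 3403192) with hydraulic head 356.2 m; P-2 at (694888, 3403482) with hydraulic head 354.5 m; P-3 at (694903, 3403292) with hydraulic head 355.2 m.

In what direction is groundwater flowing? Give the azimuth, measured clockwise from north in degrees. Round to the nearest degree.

Three-point gradient (reference P-1): Δ to P-2 = (-155, 290, -1.7), Δ to P-3 = (-140, 100, -1.0).
∂h/∂x = +0.004781, ∂h/∂y = -0.003307 (det = 25100).
Flow direction (−∇h) has components (-0.004781 E, +0.003307 N).
Azimuth = atan2(E, N) = atan2(-0.004781, +0.003307) = 304.7° ≈ 305°.

305°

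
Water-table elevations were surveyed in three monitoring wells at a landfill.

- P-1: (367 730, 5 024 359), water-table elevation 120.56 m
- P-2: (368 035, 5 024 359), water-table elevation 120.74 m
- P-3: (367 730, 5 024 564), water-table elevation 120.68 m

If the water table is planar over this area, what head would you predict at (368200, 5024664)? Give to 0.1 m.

121.0 m

∂h/∂x = (120.74 − 120.56) / (368035 − 367730) = +0.0005902
∂h/∂y = (120.68 − 120.56) / (5024564 − 5024359) = +0.0005854
h(368200, 5024664) = 120.56 + (+0.0005902)·(470) + (+0.0005854)·(305) = 120.56 +0.277 +0.179 = 121.016 m.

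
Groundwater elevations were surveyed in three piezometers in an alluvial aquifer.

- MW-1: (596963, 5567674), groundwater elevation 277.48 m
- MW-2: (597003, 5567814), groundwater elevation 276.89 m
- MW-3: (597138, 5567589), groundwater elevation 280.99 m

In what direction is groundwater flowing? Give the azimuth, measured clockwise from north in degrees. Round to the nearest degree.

299°

Differences from MW-1: to MW-2 (Δx, Δy, Δh) = (40, 140, -0.59); to MW-3 = (175, -85, +3.51).
Determinant of the coordinate differences = 40·(-85) − 175·140 = -27900.
∂h/∂x = [(-0.59)·(-85) − (+3.51)·140] / -27900 = +0.01582
∂h/∂y = [40·(+3.51) − 175·(-0.59)] / -27900 = -0.008733
Flow direction (−∇h) has components (-0.01582 E, +0.008733 N).
Azimuth = atan2(E, N) = atan2(-0.01582, +0.008733) = 298.9° ≈ 299°.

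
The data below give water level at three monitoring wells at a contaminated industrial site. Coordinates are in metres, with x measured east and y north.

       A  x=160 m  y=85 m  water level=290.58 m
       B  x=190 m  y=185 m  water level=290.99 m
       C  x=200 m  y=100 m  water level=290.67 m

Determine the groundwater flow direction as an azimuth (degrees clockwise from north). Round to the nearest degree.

192°

Taking A as reference: B−A = (30, 100, +0.41); C−A = (40, 15, +0.09).
Determinant of the coordinate differences = 30·15 − 40·100 = -3550.
∂h/∂x = [(+0.41)·15 − (+0.09)·100] / -3550 = +0.0008028
∂h/∂y = [30·(+0.09) − 40·(+0.41)] / -3550 = +0.003859
Flow direction (−∇h) has components (-0.0008028 E, -0.003859 N).
Azimuth = atan2(E, N) = atan2(-0.0008028, -0.003859) = 191.8° ≈ 192°.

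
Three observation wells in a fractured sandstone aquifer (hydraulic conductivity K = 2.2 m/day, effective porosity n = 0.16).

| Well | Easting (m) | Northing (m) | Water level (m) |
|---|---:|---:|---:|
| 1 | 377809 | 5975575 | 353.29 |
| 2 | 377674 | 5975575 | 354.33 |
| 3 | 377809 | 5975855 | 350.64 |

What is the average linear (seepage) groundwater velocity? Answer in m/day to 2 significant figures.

0.17 m/day

∂h/∂x = (354.33 − 353.29) / (377674 − 377809) = -0.007704
∂h/∂y = (350.64 − 353.29) / (5975855 − 5975575) = -0.009464
|∇h| = √(-0.007704² + -0.009464²) = 0.0122
Seepage velocity v = K·i/n = 2.2 × 0.0122 / 0.16 = 0.1678 m/day.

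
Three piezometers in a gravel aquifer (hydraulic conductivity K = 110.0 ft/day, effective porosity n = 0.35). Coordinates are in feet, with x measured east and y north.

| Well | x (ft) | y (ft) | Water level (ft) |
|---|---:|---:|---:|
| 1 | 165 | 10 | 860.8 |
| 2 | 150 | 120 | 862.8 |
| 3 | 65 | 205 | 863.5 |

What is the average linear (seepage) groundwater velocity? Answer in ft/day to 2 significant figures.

With h = a·x + b·y + c and 1 as origin, the differences give:
  (-15)·a + 110·b = +2.0
  (-100)·a + 195·b = +2.7
Eliminate b (×195 and ×110, subtract): 8075·a = 93.00 → a = ∂h/∂x = +0.01152
Back-substitute: b = ∂h/∂y = +0.01975.
|∇h| = √(0.01152² + 0.01975²) = 0.02286
Seepage velocity v = K·i/n = 110.0 × 0.02286 / 0.35 = 7.185 ft/day.

7.2 ft/day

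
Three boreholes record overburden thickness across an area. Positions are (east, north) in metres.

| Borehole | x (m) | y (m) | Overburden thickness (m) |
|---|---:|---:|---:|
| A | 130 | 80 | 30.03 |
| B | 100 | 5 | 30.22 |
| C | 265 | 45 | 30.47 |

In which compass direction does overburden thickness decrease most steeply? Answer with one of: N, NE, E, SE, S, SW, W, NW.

Taking A as reference: B−A = (-30, -75, +0.19); C−A = (135, -35, +0.44).
Solve a·Δx + b·Δy = Δd: det = (-30)·(-35) − 135·(-75) = 11175.
∂d/∂x = [(+0.19)·(-35) − (+0.44)·(-75)] / 11175 = +0.002358
∂d/∂y = [(-30)·(+0.44) − 135·(+0.19)] / 11175 = -0.003477
Steepest decrease is along −∇f = (-0.002358 E, +0.003477 N) → northwest.

NW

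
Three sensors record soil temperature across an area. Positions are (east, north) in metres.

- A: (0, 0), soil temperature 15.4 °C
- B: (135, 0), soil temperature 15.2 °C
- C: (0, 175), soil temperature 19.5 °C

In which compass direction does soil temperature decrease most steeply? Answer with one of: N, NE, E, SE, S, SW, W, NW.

∂T/∂x = (15.2 − 15.4) / (135 − 0) = -0.001481
∂T/∂y = (19.5 − 15.4) / (175 − 0) = +0.02343
Steepest decrease is along −∇f = (+0.001481 E, -0.02343 N) → south.

S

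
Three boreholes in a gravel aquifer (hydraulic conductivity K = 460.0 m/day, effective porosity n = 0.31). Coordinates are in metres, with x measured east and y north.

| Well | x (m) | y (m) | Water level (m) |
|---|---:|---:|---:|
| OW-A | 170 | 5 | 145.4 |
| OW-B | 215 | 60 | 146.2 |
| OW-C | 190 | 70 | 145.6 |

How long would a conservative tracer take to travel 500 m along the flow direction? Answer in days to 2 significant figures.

With h = a·x + b·y + c and OW-A as origin, the differences give:
  45·a + 55·b = +0.8
  20·a + 65·b = +0.2
Eliminate b (×65 and ×55, subtract): 1825·a = 41.00 → a = ∂h/∂x = +0.02247
Back-substitute: b = ∂h/∂y = -0.003836.
|∇h| = √(0.02247² + -0.003836²) = 0.0228
Seepage velocity v = K·i/n = 460.0 × 0.0228 / 0.31 = 33.83 m/day.
t = 500 / 33.83 = 14.78 days.

15 days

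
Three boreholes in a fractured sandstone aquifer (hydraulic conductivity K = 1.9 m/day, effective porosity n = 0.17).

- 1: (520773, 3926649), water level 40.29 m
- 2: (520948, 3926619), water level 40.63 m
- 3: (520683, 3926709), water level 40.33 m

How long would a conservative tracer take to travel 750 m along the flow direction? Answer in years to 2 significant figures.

With h = a·x + b·y + c and 1 as origin, the differences give:
  175·a + (-30)·b = +0.34
  (-90)·a + 60·b = +0.04
Eliminate b (×60 and ×(-30), subtract): 7800·a = 21.600 → a = ∂h/∂x = +0.002769
Back-substitute: b = ∂h/∂y = +0.004821.
|∇h| = √(0.002769² + 0.004821²) = 0.00556
Seepage velocity v = K·i/n = 1.9 × 0.00556 / 0.17 = 0.06214 m/day.
t = 750 / 0.06214 = 1.207e+04 days = 33 years.

33 years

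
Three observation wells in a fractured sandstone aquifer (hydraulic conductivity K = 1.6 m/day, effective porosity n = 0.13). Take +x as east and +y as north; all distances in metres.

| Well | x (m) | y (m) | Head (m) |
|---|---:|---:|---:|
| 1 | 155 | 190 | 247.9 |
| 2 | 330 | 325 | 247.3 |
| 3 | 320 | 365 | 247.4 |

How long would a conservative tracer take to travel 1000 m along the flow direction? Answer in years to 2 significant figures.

Differences from 1: to 2 (Δx, Δy, Δh) = (175, 135, -0.6); to 3 = (165, 175, -0.5).
Determinant of the coordinate differences = 175·175 − 165·135 = 8350.
∂h/∂x = [(-0.6)·175 − (-0.5)·135] / 8350 = -0.004491
∂h/∂y = [175·(-0.5) − 165·(-0.6)] / 8350 = +0.001377
|∇h| = √(-0.004491² + 0.001377²) = 0.004697
Seepage velocity v = K·i/n = 1.6 × 0.004697 / 0.13 = 0.05781 m/day.
t = 1000 / 0.05781 = 1.73e+04 days = 47.4 years.

47 years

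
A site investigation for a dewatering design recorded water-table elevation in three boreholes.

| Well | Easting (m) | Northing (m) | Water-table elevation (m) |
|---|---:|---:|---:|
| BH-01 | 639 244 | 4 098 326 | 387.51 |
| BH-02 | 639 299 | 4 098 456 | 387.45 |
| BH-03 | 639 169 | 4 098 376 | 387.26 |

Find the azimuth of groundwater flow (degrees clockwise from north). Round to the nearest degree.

302°

Taking BH-01 as reference: BH-02−BH-01 = (55, 130, -0.06); BH-03−BH-01 = (-75, 50, -0.25).
Determinant of the coordinate differences = 55·50 − (-75)·130 = 12500.
∂h/∂x = [(-0.06)·50 − (-0.25)·130] / 12500 = +0.002360
∂h/∂y = [55·(-0.25) − (-75)·(-0.06)] / 12500 = -0.001460
Flow direction (−∇h) has components (-0.002360 E, +0.001460 N).
Azimuth = atan2(E, N) = atan2(-0.002360, +0.001460) = 301.7° ≈ 302°.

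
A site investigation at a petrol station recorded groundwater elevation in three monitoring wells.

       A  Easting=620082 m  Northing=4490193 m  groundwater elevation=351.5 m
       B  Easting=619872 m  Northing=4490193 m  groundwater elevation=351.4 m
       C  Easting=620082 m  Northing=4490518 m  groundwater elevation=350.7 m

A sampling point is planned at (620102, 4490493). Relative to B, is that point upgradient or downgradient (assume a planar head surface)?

∂h/∂x = (351.4 − 351.5) / (619872 − 620082) = +0.0004762
∂h/∂y = (350.7 − 351.5) / (4490518 − 4490193) = -0.002462
Head at (620102, 4490493) = 351.5 + (+0.0004762)·(20) + (-0.002462)·(300) = 350.77 m.
That is lower than the 351.4 m at B, so the point is downgradient.

downgradient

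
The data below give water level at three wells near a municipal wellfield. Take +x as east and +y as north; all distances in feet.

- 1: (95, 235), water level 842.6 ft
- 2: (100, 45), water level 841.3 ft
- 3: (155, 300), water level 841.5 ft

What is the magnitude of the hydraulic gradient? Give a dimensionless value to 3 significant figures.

Three-point gradient (reference 1): Δ to 2 = (5, -190, -1.3), Δ to 3 = (60, 65, -1.1).
∂h/∂x = -0.02503, ∂h/∂y = +0.006183 (det = 11725).
|∇h| = √(-0.02503² + 0.006183²) = 0.02578

0.0258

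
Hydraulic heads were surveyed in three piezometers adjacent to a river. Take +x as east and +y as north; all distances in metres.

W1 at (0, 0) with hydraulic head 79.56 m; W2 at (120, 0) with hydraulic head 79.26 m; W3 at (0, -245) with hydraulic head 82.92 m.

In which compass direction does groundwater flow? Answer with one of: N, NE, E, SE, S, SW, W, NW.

∂h/∂x = (79.26 − 79.56) / (120 − 0) = -0.002500
∂h/∂y = (82.92 − 79.56) / (-245 − 0) = -0.01371
Flow = −∇h = (+0.002500 east, +0.01371 north), which points north.

N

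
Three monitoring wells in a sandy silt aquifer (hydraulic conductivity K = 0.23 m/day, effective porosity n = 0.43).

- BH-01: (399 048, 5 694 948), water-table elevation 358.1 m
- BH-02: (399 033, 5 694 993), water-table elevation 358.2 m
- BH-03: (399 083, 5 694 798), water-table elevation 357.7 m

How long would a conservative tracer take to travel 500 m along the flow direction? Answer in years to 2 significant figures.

Taking BH-01 as reference: BH-02−BH-01 = (-15, 45, +0.1); BH-03−BH-01 = (35, -150, -0.4).
Determinant of the coordinate differences = (-15)·(-150) − 35·45 = 675.
∂h/∂x = [(+0.1)·(-150) − (-0.4)·45] / 675 = +0.004444
∂h/∂y = [(-15)·(-0.4) − 35·(+0.1)] / 675 = +0.003704
|∇h| = √(0.004444² + 0.003704²) = 0.005785
Seepage velocity v = K·i/n = 0.23 × 0.005785 / 0.43 = 0.003094 m/day.
t = 500 / 0.003094 = 1.616e+05 days = 442 years.

440 years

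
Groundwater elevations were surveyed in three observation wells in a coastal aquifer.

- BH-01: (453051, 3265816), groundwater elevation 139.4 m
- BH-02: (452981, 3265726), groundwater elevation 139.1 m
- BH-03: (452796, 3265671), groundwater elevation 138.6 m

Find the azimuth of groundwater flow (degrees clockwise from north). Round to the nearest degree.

Three-point gradient (reference BH-01): Δ to BH-02 = (-70, -90, -0.3), Δ to BH-03 = (-255, -145, -0.8).
∂h/∂x = +0.002227, ∂h/∂y = +0.001602 (det = -12800).
Flow direction (−∇h) has components (-0.002227 E, -0.001602 N).
Azimuth = atan2(E, N) = atan2(-0.002227, -0.001602) = 234.3° ≈ 234°.

234°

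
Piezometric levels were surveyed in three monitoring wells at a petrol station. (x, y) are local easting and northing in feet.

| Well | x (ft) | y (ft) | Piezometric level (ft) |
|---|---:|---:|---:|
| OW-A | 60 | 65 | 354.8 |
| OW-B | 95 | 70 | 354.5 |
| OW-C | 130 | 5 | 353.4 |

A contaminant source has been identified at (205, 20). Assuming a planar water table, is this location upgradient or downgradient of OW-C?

downgradient

Three-point gradient (reference OW-A): Δ to OW-B = (35, 5, -0.3), Δ to OW-C = (70, -60, -1.4).
∂h/∂x = -0.01020, ∂h/∂y = +0.01143 (det = -2450).
Head at (205, 20) = 354.8 + (-0.01020)·(145) + (+0.01143)·(-45) = 352.81 ft.
That is lower than the 353.4 ft at OW-C, so the point is downgradient.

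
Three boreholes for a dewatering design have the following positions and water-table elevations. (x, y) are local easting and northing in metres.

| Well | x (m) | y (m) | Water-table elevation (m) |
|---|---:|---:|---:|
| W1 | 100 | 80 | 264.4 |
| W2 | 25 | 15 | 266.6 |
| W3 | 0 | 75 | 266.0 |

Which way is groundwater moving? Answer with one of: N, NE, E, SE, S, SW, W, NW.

NE

Differences from W1: to W2 (Δx, Δy, Δh) = (-75, -65, +2.2); to W3 = (-100, -5, +1.6).
Determinant of the coordinate differences = (-75)·(-5) − (-100)·(-65) = -6125.
∂h/∂x = [(+2.2)·(-5) − (+1.6)·(-65)] / -6125 = -0.01518
∂h/∂y = [(-75)·(+1.6) − (-100)·(+2.2)] / -6125 = -0.01633
Flow = −∇h = (+0.01518 east, +0.01633 north), which points northeast.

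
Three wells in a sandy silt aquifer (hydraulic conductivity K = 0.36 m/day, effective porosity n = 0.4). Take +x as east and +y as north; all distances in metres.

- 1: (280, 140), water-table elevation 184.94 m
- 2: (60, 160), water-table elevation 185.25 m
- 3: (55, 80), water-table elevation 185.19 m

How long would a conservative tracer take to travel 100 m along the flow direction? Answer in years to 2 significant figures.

Taking 1 as reference: 2−1 = (-220, 20, +0.31); 3−1 = (-225, -60, +0.25).
Determinant of the coordinate differences = (-220)·(-60) − (-225)·20 = 17700.
∂h/∂x = [(+0.31)·(-60) − (+0.25)·20] / 17700 = -0.001333
∂h/∂y = [(-220)·(+0.25) − (-225)·(+0.31)] / 17700 = +0.0008333
|∇h| = √(-0.001333² + 0.0008333²) = 0.001572
Seepage velocity v = K·i/n = 0.36 × 0.001572 / 0.4 = 0.001415 m/day.
t = 100 / 0.001415 = 7.067e+04 days = 193 years.

190 years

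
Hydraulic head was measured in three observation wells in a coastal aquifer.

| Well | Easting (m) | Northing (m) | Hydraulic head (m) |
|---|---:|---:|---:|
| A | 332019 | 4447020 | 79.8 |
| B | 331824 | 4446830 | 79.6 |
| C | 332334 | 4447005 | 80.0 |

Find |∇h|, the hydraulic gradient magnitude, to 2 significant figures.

With h = a·x + b·y + c and A as origin, the differences give:
  (-195)·a + (-190)·b = -0.2
  315·a + (-15)·b = +0.2
Eliminate b (×(-15) and ×(-190), subtract): 62775·a = 41.00 → a = ∂h/∂x = +0.0006531
Back-substitute: b = ∂h/∂y = +0.0003823.
|∇h| = √(0.0006531² + 0.0003823²) = 0.0007568

0.00076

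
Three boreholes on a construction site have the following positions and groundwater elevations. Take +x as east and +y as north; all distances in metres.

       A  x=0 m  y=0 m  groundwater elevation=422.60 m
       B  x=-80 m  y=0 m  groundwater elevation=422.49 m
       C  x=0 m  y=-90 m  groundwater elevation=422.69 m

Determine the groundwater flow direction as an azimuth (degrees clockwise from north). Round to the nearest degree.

∂h/∂x = (422.49 − 422.60) / (-80 − 0) = +0.001375
∂h/∂y = (422.69 − 422.60) / (-90 − 0) = -0.0010000
Flow direction (−∇h) has components (-0.001375 E, +0.0010000 N).
Azimuth = atan2(E, N) = atan2(-0.001375, +0.0010000) = 306.0° ≈ 306°.

306°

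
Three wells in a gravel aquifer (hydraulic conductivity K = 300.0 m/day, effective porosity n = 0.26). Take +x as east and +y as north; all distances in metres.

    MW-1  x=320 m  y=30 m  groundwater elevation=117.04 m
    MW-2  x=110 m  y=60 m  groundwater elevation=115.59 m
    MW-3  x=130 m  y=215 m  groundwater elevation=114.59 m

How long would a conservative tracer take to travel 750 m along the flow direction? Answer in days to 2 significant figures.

With h = a·x + b·y + c and MW-1 as origin, the differences give:
  (-210)·a + 30·b = -1.45
  (-190)·a + 185·b = -2.45
Eliminate b (×185 and ×30, subtract): -33150·a = -194.750 → a = ∂h/∂x = +0.005875
Back-substitute: b = ∂h/∂y = -0.007210.
|∇h| = √(0.005875² + -0.007210²) = 0.009301
Seepage velocity v = K·i/n = 300.0 × 0.009301 / 0.26 = 10.73 m/day.
t = 750 / 10.73 = 69.9 days.

70 days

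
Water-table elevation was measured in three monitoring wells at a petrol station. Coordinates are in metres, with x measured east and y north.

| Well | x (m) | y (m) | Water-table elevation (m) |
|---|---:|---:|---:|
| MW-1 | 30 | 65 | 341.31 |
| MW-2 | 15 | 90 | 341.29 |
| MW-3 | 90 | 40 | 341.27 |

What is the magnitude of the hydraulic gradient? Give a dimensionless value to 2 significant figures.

0.0021

With h = a·x + b·y + c and MW-1 as origin, the differences give:
  (-15)·a + 25·b = -0.02
  60·a + (-25)·b = -0.04
Eliminate b (×(-25) and ×25, subtract): -1125·a = 1.500 → a = ∂h/∂x = -0.001333
Back-substitute: b = ∂h/∂y = -0.001600.
|∇h| = √(-0.001333² + -0.001600²) = 0.002083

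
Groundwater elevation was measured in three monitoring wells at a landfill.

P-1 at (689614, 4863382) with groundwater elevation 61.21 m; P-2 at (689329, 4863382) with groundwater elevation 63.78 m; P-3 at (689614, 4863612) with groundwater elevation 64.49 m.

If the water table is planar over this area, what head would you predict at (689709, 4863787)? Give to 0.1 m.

66.1 m

∂h/∂x = (63.78 − 61.21) / (689329 − 689614) = -0.009018
∂h/∂y = (64.49 − 61.21) / (4863612 − 4863382) = +0.01426
h(689709, 4863787) = 61.21 + (-0.009018)·(95) + (+0.01426)·(405) = 61.21 -0.857 +5.776 = 66.129 m.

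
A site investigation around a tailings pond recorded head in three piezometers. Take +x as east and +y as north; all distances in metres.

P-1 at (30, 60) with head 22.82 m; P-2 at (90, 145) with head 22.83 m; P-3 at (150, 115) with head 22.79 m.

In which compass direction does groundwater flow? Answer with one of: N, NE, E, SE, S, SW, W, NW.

With h = a·x + b·y + c and P-1 as origin, the differences give:
  60·a + 85·b = +0.01
  120·a + 55·b = -0.03
Eliminate b (×55 and ×85, subtract): -6900·a = 3.100 → a = ∂h/∂x = -0.0004493
Back-substitute: b = ∂h/∂y = +0.0004348.
Flow = −∇h = (+0.0004493 east, -0.0004348 north), which points southeast.

SE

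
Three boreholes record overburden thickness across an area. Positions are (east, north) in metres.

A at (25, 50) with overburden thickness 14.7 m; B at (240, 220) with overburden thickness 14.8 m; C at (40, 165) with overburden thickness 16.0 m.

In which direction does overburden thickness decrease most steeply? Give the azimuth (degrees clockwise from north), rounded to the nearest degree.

Taking A as reference: B−A = (215, 170, +0.1); C−A = (15, 115, +1.3).
Determinant of the coordinate differences = 215·115 − 15·170 = 22175.
∂d/∂x = [(+0.1)·115 − (+1.3)·170] / 22175 = -0.009448
∂d/∂y = [215·(+1.3) − 15·(+0.1)] / 22175 = +0.01254
Steepest decrease is along −∇f: components (+0.009448 E, -0.01254 N).
Azimuth = atan2(+0.009448, -0.01254) = 143.0° ≈ 143°.

143°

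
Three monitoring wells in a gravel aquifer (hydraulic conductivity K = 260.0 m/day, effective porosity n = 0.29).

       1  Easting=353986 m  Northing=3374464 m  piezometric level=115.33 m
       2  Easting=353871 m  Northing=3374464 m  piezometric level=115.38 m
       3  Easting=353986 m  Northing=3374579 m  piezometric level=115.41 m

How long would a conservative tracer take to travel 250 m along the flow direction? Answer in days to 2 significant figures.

340 days

∂h/∂x = (115.38 − 115.33) / (353871 − 353986) = -0.0004348
∂h/∂y = (115.41 − 115.33) / (3374579 − 3374464) = +0.0006957
|∇h| = √(-0.0004348² + 0.0006957²) = 0.0008204
Seepage velocity v = K·i/n = 260.0 × 0.0008204 / 0.29 = 0.7355 m/day.
t = 250 / 0.7355 = 339.9 days.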